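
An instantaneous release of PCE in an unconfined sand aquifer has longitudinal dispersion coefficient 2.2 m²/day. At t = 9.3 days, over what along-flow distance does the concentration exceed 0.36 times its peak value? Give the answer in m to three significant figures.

The plume is Gaussian with σ = √(2Dt) = √(2 × 2.2 × 9.3) = 6.397 m.
C/C_peak = exp(−Δx²/(2σ²)) = 0.36 ⇒ Δx = σ·√(−2 ln 0.36) = 6.397 × 1.429 = 9.141 m.
Width = 2Δx = 18.3 m.

18.3 m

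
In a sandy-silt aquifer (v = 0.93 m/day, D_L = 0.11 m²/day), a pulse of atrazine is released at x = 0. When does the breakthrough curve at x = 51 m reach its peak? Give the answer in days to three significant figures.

For the 1D instantaneous-source solution, setting ∂C/∂t = 0 at fixed x gives v²t² + 2Dt − x² = 0, so t = (√(D² + v²x²) − D)/v².
√(D² + v²x²) = √(0.11² + 0.93² × 51²) = 47.43; v² = 0.8649.
t = (47.43 − 0.11)/0.8649 = 54.7 days (vs. the pure-advection estimate x/v = 54.8 d).

54.7 days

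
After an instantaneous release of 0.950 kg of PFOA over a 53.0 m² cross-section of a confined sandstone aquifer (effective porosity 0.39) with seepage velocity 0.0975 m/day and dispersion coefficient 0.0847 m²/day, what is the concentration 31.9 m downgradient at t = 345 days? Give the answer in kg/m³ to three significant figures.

0.00234 kg/m³

For an instantaneous plane source, C(x,t) = M/(n_e·A·√(4πDt)) · exp(−(x−vt)²/(4Dt)), with n_e·A the pore (flow) area.
Plume center vt = 0.0975 × 345 = 33.6375 m, so the well at 31.9 m is 1.7375 m upgradient of the peak.
√(4πDt) = 19.16 m, giving peak height M/(n_e·A·√(4πDt)) = 0.950/(0.39 × 53.0 × 19.16) = 0.002399 kg/m³.
(x−vt)²/(4Dt) = (-1.7375)²/(4 × 0.0847 × 345) = 0.02583; exp(−0.02583) = 0.9745.
C = 0.002399 × 0.9745 = 0.00234 kg/m³.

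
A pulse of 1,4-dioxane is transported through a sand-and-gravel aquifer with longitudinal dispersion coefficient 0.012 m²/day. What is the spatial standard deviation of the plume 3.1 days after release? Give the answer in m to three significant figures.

Dispersive spreading gives a Gaussian with σ² = 2Dt; advection only shifts the center.
σ = √(2 × 0.012 × 3.1) = 0.273 m.

0.273 m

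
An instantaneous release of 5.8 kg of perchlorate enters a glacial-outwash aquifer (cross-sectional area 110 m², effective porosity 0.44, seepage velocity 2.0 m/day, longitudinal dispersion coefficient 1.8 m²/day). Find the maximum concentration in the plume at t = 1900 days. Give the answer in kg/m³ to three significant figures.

The peak of an instantaneous 1D plume sits at x = vt; there the Gaussian factor is 1 and C_max = M/(n_e·A·√(4πDt)), where n_e·A is the pore area the mass is dissolved in.
√(4πDt) = √(4π × 1.8 × 1900) = 207.3 m, so C_max = 5.8/(0.44 × 110 × 207.3) = 0.000578 kg/m³.

0.000578 kg/m³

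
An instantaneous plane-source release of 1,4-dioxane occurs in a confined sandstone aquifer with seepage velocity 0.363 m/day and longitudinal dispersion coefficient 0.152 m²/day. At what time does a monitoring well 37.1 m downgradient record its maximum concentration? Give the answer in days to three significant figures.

For the 1D instantaneous-source solution, setting ∂C/∂t = 0 at fixed x gives v²t² + 2Dt − x² = 0, so t = (√(D² + v²x²) − D)/v².
√(D² + v²x²) = √(0.152² + 0.363² × 37.1²) = 13.47; v² = 0.131769.
t = (13.47 − 0.152)/0.131769 = 101 days (vs. the pure-advection estimate x/v = 102 d).

101 days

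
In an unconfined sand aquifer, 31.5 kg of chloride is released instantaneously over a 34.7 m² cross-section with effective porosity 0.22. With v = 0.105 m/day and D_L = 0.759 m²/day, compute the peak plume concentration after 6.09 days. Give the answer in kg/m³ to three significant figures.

0.541 kg/m³

The peak of an instantaneous 1D plume sits at x = vt; there the Gaussian factor is 1 and C_max = M/(n_e·A·√(4πDt)), where n_e·A is the pore area the mass is dissolved in.
√(4πDt) = √(4π × 0.759 × 6.09) = 7.621 m, so C_max = 31.5/(0.22 × 34.7 × 7.621) = 0.541 kg/m³.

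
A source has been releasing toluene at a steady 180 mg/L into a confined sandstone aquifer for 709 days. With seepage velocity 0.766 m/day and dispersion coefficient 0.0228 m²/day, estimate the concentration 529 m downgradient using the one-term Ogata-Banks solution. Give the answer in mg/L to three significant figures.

For a continuous step input, C/C₀ ≈ ½·erfc((x−vt)/(2√(Dt))).
vt = 0.766 × 709 = 543.094 m and 2√(Dt) = 2√(0.0228 × 709) = 8.041 m.
Argument (x−vt)/(2√(Dt)) = (529 − 543.094)/8.041 = -1.753; ½·erfc(-1.753) = 0.9934.
C = 180 × 0.9934 = 179 mg/L.

179 mg/L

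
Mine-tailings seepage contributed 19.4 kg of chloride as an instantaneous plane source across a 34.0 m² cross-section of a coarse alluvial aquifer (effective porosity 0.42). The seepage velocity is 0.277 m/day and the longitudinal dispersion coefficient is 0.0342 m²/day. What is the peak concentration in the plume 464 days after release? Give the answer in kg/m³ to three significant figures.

0.0962 kg/m³

The peak of an instantaneous 1D plume sits at x = vt; there the Gaussian factor is 1 and C_max = M/(n_e·A·√(4πDt)), where n_e·A is the pore area the mass is dissolved in.
√(4πDt) = √(4π × 0.0342 × 464) = 14.12 m, so C_max = 19.4/(0.42 × 34.0 × 14.12) = 0.0962 kg/m³.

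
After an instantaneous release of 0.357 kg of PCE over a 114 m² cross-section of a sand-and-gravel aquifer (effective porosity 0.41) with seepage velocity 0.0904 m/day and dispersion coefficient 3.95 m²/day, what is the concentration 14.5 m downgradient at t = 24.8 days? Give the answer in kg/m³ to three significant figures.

0.000148 kg/m³

For an instantaneous plane source, C(x,t) = M/(n_e·A·√(4πDt)) · exp(−(x−vt)²/(4Dt)), with n_e·A the pore (flow) area.
Plume center vt = 0.0904 × 24.8 = 2.24192 m, so the well at 14.5 m is 12.25808 m downgradient of the peak.
√(4πDt) = 35.09 m, giving peak height M/(n_e·A·√(4πDt)) = 0.357/(0.41 × 114 × 35.09) = 0.0002177 kg/m³.
(x−vt)²/(4Dt) = (12.25808)²/(4 × 3.95 × 24.8) = 0.3835; exp(−0.3835) = 0.6815.
C = 0.0002177 × 0.6815 = 0.000148 kg/m³.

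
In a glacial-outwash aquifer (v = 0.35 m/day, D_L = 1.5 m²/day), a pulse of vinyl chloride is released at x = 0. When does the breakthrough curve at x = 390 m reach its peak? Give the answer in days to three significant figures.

1100 days

For the 1D instantaneous-source solution, setting ∂C/∂t = 0 at fixed x gives v²t² + 2Dt − x² = 0, so t = (√(D² + v²x²) − D)/v².
√(D² + v²x²) = √(1.5² + 0.35² × 390²) = 136.5; v² = 0.1225.
t = (136.5 − 1.5)/0.1225 = 1100 days (vs. the pure-advection estimate x/v = 1110 d).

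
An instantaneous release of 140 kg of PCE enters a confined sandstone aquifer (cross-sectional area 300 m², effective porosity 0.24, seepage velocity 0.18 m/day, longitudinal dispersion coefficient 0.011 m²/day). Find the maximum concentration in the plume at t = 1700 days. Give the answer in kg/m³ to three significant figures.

The peak of an instantaneous 1D plume sits at x = vt; there the Gaussian factor is 1 and C_max = M/(n_e·A·√(4πDt)), where n_e·A is the pore area the mass is dissolved in.
√(4πDt) = √(4π × 0.011 × 1700) = 15.33 m, so C_max = 140/(0.24 × 300 × 15.33) = 0.127 kg/m³.

0.127 kg/m³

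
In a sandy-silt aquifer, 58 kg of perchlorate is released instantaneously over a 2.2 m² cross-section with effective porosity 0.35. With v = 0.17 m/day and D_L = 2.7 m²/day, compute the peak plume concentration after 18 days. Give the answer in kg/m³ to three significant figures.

The peak of an instantaneous 1D plume sits at x = vt; there the Gaussian factor is 1 and C_max = M/(n_e·A·√(4πDt)), where n_e·A is the pore area the mass is dissolved in.
√(4πDt) = √(4π × 2.7 × 18) = 24.71 m, so C_max = 58/(0.35 × 2.2 × 24.71) = 3.05 kg/m³.

3.05 kg/m³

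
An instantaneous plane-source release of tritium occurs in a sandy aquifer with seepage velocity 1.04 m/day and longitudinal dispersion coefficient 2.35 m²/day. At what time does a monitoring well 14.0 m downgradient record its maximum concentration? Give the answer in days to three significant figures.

11.5 days

For the 1D instantaneous-source solution, setting ∂C/∂t = 0 at fixed x gives v²t² + 2Dt − x² = 0, so t = (√(D² + v²x²) − D)/v².
√(D² + v²x²) = √(2.35² + 1.04² × 14.0²) = 14.75; v² = 1.0816.
t = (14.75 − 2.35)/1.0816 = 11.5 days (vs. the pure-advection estimate x/v = 13.5 d).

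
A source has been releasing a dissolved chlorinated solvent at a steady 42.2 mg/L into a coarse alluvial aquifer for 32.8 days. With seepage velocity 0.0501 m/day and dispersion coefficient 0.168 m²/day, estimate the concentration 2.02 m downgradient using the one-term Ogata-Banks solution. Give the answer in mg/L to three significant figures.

For a continuous step input, C/C₀ ≈ ½·erfc((x−vt)/(2√(Dt))).
vt = 0.0501 × 32.8 = 1.64328 m and 2√(Dt) = 2√(0.168 × 32.8) = 4.695 m.
Argument (x−vt)/(2√(Dt)) = (2.02 − 1.64328)/4.695 = 0.08024; ½·erfc(0.08024) = 0.4548.
C = 42.2 × 0.4548 = 19.2 mg/L.

19.2 mg/L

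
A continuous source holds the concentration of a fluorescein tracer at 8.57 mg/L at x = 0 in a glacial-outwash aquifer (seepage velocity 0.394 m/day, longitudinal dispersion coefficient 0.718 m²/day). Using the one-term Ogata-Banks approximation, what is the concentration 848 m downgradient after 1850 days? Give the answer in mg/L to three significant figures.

0.0893 mg/L

For a continuous step input, C/C₀ ≈ ½·erfc((x−vt)/(2√(Dt))).
vt = 0.394 × 1850 = 728.9 m and 2√(Dt) = 2√(0.718 × 1850) = 72.89 m.
Argument (x−vt)/(2√(Dt)) = (848 − 728.9)/72.89 = 1.634; ½·erfc(1.634) = 0.01042.
C = 8.57 × 0.01042 = 0.0893 mg/L.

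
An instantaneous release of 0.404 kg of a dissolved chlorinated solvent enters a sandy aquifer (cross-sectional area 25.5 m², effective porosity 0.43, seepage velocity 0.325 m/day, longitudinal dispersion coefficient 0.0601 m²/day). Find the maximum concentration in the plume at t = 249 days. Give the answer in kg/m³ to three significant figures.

The peak of an instantaneous 1D plume sits at x = vt; there the Gaussian factor is 1 and C_max = M/(n_e·A·√(4πDt)), where n_e·A is the pore area the mass is dissolved in.
√(4πDt) = √(4π × 0.0601 × 249) = 13.71 m, so C_max = 0.404/(0.43 × 25.5 × 13.71) = 0.00269 kg/m³.

0.00269 kg/m³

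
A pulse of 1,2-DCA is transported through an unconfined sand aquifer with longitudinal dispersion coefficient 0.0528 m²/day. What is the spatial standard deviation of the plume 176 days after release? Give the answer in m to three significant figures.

4.31 m

Dispersive spreading gives a Gaussian with σ² = 2Dt; advection only shifts the center.
σ = √(2 × 0.0528 × 176) = 4.31 m.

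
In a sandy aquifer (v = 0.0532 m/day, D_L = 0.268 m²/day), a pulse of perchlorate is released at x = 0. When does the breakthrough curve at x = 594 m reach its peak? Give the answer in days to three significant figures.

11100 days

For the 1D instantaneous-source solution, setting ∂C/∂t = 0 at fixed x gives v²t² + 2Dt − x² = 0, so t = (√(D² + v²x²) − D)/v².
√(D² + v²x²) = √(0.268² + 0.0532² × 594²) = 31.60; v² = 0.00283024.
t = (31.60 − 0.268)/0.00283024 = 11100 days (vs. the pure-advection estimate x/v = 11200 d).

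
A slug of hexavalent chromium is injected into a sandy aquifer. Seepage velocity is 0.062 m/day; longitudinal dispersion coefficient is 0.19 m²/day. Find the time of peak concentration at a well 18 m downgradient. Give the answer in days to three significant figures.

245 days

For the 1D instantaneous-source solution, setting ∂C/∂t = 0 at fixed x gives v²t² + 2Dt − x² = 0, so t = (√(D² + v²x²) − D)/v².
√(D² + v²x²) = √(0.19² + 0.062² × 18²) = 1.132; v² = 0.003844.
t = (1.132 − 0.19)/0.003844 = 245 days (vs. the pure-advection estimate x/v = 290 d).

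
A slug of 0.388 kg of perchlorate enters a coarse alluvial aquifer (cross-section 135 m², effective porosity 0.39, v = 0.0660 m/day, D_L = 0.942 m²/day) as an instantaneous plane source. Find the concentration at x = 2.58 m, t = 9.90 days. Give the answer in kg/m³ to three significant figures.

0.000616 kg/m³

For an instantaneous plane source, C(x,t) = M/(n_e·A·√(4πDt)) · exp(−(x−vt)²/(4Dt)), with n_e·A the pore (flow) area.
Plume center vt = 0.0660 × 9.90 = 0.6534 m, so the well at 2.58 m is 1.9266 m downgradient of the peak.
√(4πDt) = 10.83 m, giving peak height M/(n_e·A·√(4πDt)) = 0.388/(0.39 × 135 × 10.83) = 0.0006805 kg/m³.
(x−vt)²/(4Dt) = (1.9266)²/(4 × 0.942 × 9.90) = 0.09950; exp(−0.09950) = 0.9053.
C = 0.0006805 × 0.9053 = 0.000616 kg/m³.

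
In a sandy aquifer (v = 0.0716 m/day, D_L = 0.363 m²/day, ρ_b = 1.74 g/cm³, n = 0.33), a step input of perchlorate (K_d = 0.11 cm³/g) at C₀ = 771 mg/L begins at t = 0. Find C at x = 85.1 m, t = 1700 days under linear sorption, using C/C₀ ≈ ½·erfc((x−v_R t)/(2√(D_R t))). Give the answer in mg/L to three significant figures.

Retardation factor R = 1 + ρ_b·K_d/n = 1 + 1.74 × 0.11/0.33 = 1.580.
Sorption retards both mechanisms: v_R = v/R = 0.04532 m/day, D_R = D/R = 0.2297 m²/day.
v_R·t = 0.04532 × 1700 = 77.044 m; 2√(D_R t) = 39.52 m; argument = (85.1 − 77.044)/39.52 = 0.2038.
C = C₀ × ½·erfc(0.2038) = 771 × 0.3866 = 298 mg/L.

298 mg/L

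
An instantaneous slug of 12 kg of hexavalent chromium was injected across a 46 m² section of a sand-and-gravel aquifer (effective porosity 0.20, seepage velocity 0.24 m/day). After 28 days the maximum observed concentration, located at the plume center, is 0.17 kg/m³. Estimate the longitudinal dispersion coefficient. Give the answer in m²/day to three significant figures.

At the plume center C_max = M/(n_e·A·√(4πDt)), so D = M²/(4πt·(n_e·A·C_max)²).
n_e·A·C_max = 0.20 × 46 × 0.17 = 1.564 kg/m.
D = 12²/(4π × 28 × 1.564²) = 0.167 m²/day.

0.167 m²/day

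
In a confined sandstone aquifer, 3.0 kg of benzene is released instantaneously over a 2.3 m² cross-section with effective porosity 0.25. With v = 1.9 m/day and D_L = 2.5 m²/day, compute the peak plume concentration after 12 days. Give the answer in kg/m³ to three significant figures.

0.269 kg/m³

The peak of an instantaneous 1D plume sits at x = vt; there the Gaussian factor is 1 and C_max = M/(n_e·A·√(4πDt)), where n_e·A is the pore area the mass is dissolved in.
√(4πDt) = √(4π × 2.5 × 12) = 19.42 m, so C_max = 3.0/(0.25 × 2.3 × 19.42) = 0.269 kg/m³.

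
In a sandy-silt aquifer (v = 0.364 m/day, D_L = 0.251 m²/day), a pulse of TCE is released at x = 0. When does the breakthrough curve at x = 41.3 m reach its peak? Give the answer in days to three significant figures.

112 days

For the 1D instantaneous-source solution, setting ∂C/∂t = 0 at fixed x gives v²t² + 2Dt − x² = 0, so t = (√(D² + v²x²) − D)/v².
√(D² + v²x²) = √(0.251² + 0.364² × 41.3²) = 15.04; v² = 0.132496.
t = (15.04 − 0.251)/0.132496 = 112 days (vs. the pure-advection estimate x/v = 113 d).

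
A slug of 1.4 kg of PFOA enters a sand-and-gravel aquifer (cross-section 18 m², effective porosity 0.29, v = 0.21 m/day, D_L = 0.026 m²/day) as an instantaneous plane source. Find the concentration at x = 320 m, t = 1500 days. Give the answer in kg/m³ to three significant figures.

For an instantaneous plane source, C(x,t) = M/(n_e·A·√(4πDt)) · exp(−(x−vt)²/(4Dt)), with n_e·A the pore (flow) area.
Plume center vt = 0.21 × 1500 = 315 m, so the well at 320 m is 5 m downgradient of the peak.
√(4πDt) = 22.14 m, giving peak height M/(n_e·A·√(4πDt)) = 1.4/(0.29 × 18 × 22.14) = 0.01211 kg/m³.
(x−vt)²/(4Dt) = (5)²/(4 × 0.026 × 1500) = 0.1603; exp(−0.1603) = 0.8519.
C = 0.01211 × 0.8519 = 0.0103 kg/m³.

0.0103 kg/m³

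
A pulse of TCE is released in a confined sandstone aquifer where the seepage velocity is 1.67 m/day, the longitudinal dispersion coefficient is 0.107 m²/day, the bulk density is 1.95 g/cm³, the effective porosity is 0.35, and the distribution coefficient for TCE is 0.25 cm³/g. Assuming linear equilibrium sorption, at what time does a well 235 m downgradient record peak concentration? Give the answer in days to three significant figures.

Retardation factor R = 1 + ρ_b·K_d/n = 1 + 1.95 × 0.25/0.35 = 2.393.
Sorption retards both mechanisms: v_R = v/R = 0.6979 m/day, D_R = D/R = 0.04471 m²/day.
Peak time from v_R²t² + 2D_R t − x² = 0: t = (√(D_R² + v_R²x²) − D_R)/v_R².
√(D_R² + v_R²x²) = √(0.04471² + 0.6979² × 235²) = 164.0; v_R² = 0.4871.
t = (164.0 − 0.04471)/0.4871 = 337 days.

337 days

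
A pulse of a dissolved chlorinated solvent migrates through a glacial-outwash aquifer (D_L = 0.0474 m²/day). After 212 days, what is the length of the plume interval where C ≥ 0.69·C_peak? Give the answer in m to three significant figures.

7.72 m

The plume is Gaussian with σ = √(2Dt) = √(2 × 0.0474 × 212) = 4.483 m.
C/C_peak = exp(−Δx²/(2σ²)) = 0.69 ⇒ Δx = σ·√(−2 ln 0.69) = 4.483 × 0.8615 = 3.862 m.
Width = 2Δx = 7.72 m.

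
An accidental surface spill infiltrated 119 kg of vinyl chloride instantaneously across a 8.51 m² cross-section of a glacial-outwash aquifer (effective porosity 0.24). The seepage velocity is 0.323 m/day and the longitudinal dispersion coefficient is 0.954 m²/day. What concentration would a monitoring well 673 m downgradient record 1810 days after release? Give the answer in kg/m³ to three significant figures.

For an instantaneous plane source, C(x,t) = M/(n_e·A·√(4πDt)) · exp(−(x−vt)²/(4Dt)), with n_e·A the pore (flow) area.
Plume center vt = 0.323 × 1810 = 584.63 m, so the well at 673 m is 88.37 m downgradient of the peak.
√(4πDt) = 147.3 m, giving peak height M/(n_e·A·√(4πDt)) = 119/(0.24 × 8.51 × 147.3) = 0.3956 kg/m³.
(x−vt)²/(4Dt) = (88.37)²/(4 × 0.954 × 1810) = 1.131; exp(−1.131) = 0.3227.
C = 0.3956 × 0.3227 = 0.128 kg/m³.

0.128 kg/m³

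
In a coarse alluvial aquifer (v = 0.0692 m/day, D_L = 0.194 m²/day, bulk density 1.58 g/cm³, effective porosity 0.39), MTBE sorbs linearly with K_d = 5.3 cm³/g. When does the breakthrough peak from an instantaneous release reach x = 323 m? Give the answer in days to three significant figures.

Retardation factor R = 1 + ρ_b·K_d/n = 1 + 1.58 × 5.3/0.39 = 22.47.
Sorption retards both mechanisms: v_R = v/R = 0.003080 m/day, D_R = D/R = 0.008634 m²/day.
Peak time from v_R²t² + 2D_R t − x² = 0: t = (√(D_R² + v_R²x²) − D_R)/v_R².
√(D_R² + v_R²x²) = √(0.008634² + 0.003080² × 323²) = 0.9949; v_R² = 9.486e-06.
t = (0.9949 − 0.008634)/9.486e-06 = 104000 days.

104000 days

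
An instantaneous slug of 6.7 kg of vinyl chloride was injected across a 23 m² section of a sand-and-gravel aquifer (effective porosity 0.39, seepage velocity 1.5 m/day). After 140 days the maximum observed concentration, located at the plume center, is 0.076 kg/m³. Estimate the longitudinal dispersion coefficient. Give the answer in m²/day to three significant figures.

0.0549 m²/day

At the plume center C_max = M/(n_e·A·√(4πDt)), so D = M²/(4πt·(n_e·A·C_max)²).
n_e·A·C_max = 0.39 × 23 × 0.076 = 0.6817 kg/m.
D = 6.7²/(4π × 140 × 0.6817²) = 0.0549 m²/day.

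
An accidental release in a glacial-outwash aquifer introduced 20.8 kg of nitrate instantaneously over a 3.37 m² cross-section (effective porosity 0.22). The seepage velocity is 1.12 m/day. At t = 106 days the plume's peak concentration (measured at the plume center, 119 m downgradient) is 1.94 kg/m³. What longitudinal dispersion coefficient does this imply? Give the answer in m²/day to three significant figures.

0.157 m²/day

At the plume center C_max = M/(n_e·A·√(4πDt)), so D = M²/(4πt·(n_e·A·C_max)²).
n_e·A·C_max = 0.22 × 3.37 × 1.94 = 1.438 kg/m.
D = 20.8²/(4π × 106 × 1.438²) = 0.157 m²/day.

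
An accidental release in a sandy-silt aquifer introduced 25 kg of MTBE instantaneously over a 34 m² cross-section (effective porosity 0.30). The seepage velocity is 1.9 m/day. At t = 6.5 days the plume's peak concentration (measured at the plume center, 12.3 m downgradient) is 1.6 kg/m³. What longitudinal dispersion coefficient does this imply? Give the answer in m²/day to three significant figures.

0.0287 m²/day

At the plume center C_max = M/(n_e·A·√(4πDt)), so D = M²/(4πt·(n_e·A·C_max)²).
n_e·A·C_max = 0.30 × 34 × 1.6 = 16.32 kg/m.
D = 25²/(4π × 6.5 × 16.32²) = 0.0287 m²/day.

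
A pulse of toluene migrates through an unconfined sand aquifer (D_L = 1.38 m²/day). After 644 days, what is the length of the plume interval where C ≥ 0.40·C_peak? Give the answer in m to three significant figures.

114 m

The plume is Gaussian with σ = √(2Dt) = √(2 × 1.38 × 644) = 42.16 m.
C/C_peak = exp(−Δx²/(2σ²)) = 0.40 ⇒ Δx = σ·√(−2 ln 0.40) = 42.16 × 1.354 = 57.08 m.
Width = 2Δx = 114 m.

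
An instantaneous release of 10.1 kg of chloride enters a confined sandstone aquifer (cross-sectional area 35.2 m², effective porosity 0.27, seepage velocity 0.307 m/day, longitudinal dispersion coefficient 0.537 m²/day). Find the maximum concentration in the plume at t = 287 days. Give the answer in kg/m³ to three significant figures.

0.0241 kg/m³

The peak of an instantaneous 1D plume sits at x = vt; there the Gaussian factor is 1 and C_max = M/(n_e·A·√(4πDt)), where n_e·A is the pore area the mass is dissolved in.
√(4πDt) = √(4π × 0.537 × 287) = 44.01 m, so C_max = 10.1/(0.27 × 35.2 × 44.01) = 0.0241 kg/m³.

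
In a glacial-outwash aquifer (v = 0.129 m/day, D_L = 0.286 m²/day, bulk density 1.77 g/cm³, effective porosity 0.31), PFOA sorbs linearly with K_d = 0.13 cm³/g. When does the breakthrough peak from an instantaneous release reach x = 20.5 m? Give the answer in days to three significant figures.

Retardation factor R = 1 + ρ_b·K_d/n = 1 + 1.77 × 0.13/0.31 = 1.742.
Sorption retards both mechanisms: v_R = v/R = 0.07405 m/day, D_R = D/R = 0.1642 m²/day.
Peak time from v_R²t² + 2D_R t − x² = 0: t = (√(D_R² + v_R²x²) − D_R)/v_R².
√(D_R² + v_R²x²) = √(0.1642² + 0.07405² × 20.5²) = 1.527; v_R² = 0.005483.
t = (1.527 − 0.1642)/0.005483 = 249 days.

249 days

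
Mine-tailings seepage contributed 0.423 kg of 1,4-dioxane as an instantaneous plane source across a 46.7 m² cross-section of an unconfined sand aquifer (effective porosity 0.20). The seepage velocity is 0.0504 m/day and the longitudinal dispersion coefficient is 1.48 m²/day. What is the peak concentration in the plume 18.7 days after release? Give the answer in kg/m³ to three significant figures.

0.00243 kg/m³

The peak of an instantaneous 1D plume sits at x = vt; there the Gaussian factor is 1 and C_max = M/(n_e·A·√(4πDt)), where n_e·A is the pore area the mass is dissolved in.
√(4πDt) = √(4π × 1.48 × 18.7) = 18.65 m, so C_max = 0.423/(0.20 × 46.7 × 18.65) = 0.00243 kg/m³.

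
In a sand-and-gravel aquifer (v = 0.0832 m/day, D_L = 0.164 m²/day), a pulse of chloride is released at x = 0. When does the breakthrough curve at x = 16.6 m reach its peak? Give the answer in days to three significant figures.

177 days

For the 1D instantaneous-source solution, setting ∂C/∂t = 0 at fixed x gives v²t² + 2Dt − x² = 0, so t = (√(D² + v²x²) − D)/v².
√(D² + v²x²) = √(0.164² + 0.0832² × 16.6²) = 1.391; v² = 0.00692224.
t = (1.391 − 0.164)/0.00692224 = 177 days (vs. the pure-advection estimate x/v = 200 d).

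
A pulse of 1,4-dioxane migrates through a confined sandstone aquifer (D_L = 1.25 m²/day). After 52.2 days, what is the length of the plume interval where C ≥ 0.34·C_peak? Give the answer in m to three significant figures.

33.6 m

The plume is Gaussian with σ = √(2Dt) = √(2 × 1.25 × 52.2) = 11.42 m.
C/C_peak = exp(−Δx²/(2σ²)) = 0.34 ⇒ Δx = σ·√(−2 ln 0.34) = 11.42 × 1.469 = 16.78 m.
Width = 2Δx = 33.6 m.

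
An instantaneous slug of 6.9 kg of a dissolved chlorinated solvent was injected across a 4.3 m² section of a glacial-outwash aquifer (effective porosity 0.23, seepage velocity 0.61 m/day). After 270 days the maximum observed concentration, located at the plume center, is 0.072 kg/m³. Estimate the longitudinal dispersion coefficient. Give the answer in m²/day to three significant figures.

2.77 m²/day

At the plume center C_max = M/(n_e·A·√(4πDt)), so D = M²/(4πt·(n_e·A·C_max)²).
n_e·A·C_max = 0.23 × 4.3 × 0.072 = 0.07121 kg/m.
D = 6.9²/(4π × 270 × 0.07121²) = 2.77 m²/day.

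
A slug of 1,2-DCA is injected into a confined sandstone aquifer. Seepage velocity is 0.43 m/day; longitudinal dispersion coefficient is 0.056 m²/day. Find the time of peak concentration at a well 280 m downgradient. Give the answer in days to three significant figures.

For the 1D instantaneous-source solution, setting ∂C/∂t = 0 at fixed x gives v²t² + 2Dt − x² = 0, so t = (√(D² + v²x²) − D)/v².
√(D² + v²x²) = √(0.056² + 0.43² × 280²) = 120.4; v² = 0.1849.
t = (120.4 − 0.056)/0.1849 = 651 days (vs. the pure-advection estimate x/v = 651 d).

651 days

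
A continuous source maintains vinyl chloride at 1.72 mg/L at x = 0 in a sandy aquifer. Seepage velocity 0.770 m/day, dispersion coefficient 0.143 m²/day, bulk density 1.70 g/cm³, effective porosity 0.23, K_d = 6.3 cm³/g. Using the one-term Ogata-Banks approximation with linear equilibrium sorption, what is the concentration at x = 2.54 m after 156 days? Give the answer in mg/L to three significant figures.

0.850 mg/L

Retardation factor R = 1 + ρ_b·K_d/n = 1 + 1.70 × 6.3/0.23 = 47.57.
Sorption retards both mechanisms: v_R = v/R = 0.01619 m/day, D_R = D/R = 0.003006 m²/day.
v_R·t = 0.01619 × 156 = 2.52564 m; 2√(D_R t) = 1.370 m; argument = (2.54 − 2.52564)/1.370 = 0.01048.
C = C₀ × ½·erfc(0.01048) = 1.72 × 0.4941 = 0.850 mg/L.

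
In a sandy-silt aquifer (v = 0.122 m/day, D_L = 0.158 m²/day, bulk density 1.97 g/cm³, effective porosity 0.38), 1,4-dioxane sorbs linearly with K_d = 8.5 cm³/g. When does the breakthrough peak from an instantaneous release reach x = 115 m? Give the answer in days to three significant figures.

Retardation factor R = 1 + ρ_b·K_d/n = 1 + 1.97 × 8.5/0.38 = 45.07.
Sorption retards both mechanisms: v_R = v/R = 0.002707 m/day, D_R = D/R = 0.003506 m²/day.
Peak time from v_R²t² + 2D_R t − x² = 0: t = (√(D_R² + v_R²x²) − D_R)/v_R².
√(D_R² + v_R²x²) = √(0.003506² + 0.002707² × 115²) = 0.3113; v_R² = 7.328e-06.
t = (0.3113 − 0.003506)/7.328e-06 = 42000 days.

42000 days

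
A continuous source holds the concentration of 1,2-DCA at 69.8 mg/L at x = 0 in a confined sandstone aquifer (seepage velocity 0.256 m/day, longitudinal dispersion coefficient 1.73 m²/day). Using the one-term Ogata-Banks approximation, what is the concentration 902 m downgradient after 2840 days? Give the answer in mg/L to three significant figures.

For a continuous step input, C/C₀ ≈ ½·erfc((x−vt)/(2√(Dt))).
vt = 0.256 × 2840 = 727.04 m and 2√(Dt) = 2√(1.73 × 2840) = 140.2 m.
Argument (x−vt)/(2√(Dt)) = (902 − 727.04)/140.2 = 1.248; ½·erfc(1.248) = 0.03879.
C = 69.8 × 0.03879 = 2.71 mg/L.

2.71 mg/L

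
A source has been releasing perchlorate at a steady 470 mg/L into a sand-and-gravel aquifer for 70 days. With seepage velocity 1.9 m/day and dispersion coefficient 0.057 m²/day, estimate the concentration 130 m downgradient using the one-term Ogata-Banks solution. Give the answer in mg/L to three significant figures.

402 mg/L

For a continuous step input, C/C₀ ≈ ½·erfc((x−vt)/(2√(Dt))).
vt = 1.9 × 70 = 133 m and 2√(Dt) = 2√(0.057 × 70) = 3.995 m.
Argument (x−vt)/(2√(Dt)) = (130 − 133)/3.995 = -0.7509; ½·erfc(-0.7509) = 0.8559.
C = 470 × 0.8559 = 402 mg/L.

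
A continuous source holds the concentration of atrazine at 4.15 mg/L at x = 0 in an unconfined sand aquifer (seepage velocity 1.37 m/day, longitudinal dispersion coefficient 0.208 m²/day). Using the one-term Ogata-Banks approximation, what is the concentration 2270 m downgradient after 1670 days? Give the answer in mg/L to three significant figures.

3.12 mg/L

For a continuous step input, C/C₀ ≈ ½·erfc((x−vt)/(2√(Dt))).
vt = 1.37 × 1670 = 2287.9 m and 2√(Dt) = 2√(0.208 × 1670) = 37.28 m.
Argument (x−vt)/(2√(Dt)) = (2270 − 2287.9)/37.28 = -0.4802; ½·erfc(-0.4802) = 0.7515.
C = 4.15 × 0.7515 = 3.12 mg/L.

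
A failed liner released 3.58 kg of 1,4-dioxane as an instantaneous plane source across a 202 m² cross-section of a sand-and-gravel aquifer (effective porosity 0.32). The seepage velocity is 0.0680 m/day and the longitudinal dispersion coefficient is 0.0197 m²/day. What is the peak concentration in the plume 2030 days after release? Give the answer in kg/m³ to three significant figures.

0.00247 kg/m³

The peak of an instantaneous 1D plume sits at x = vt; there the Gaussian factor is 1 and C_max = M/(n_e·A·√(4πDt)), where n_e·A is the pore area the mass is dissolved in.
√(4πDt) = √(4π × 0.0197 × 2030) = 22.42 m, so C_max = 3.58/(0.32 × 202 × 22.42) = 0.00247 kg/m³.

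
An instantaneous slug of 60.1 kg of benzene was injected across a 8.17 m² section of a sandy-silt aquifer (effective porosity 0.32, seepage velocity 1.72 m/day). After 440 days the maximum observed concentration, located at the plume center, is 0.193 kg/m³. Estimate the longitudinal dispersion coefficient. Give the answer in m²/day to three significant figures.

At the plume center C_max = M/(n_e·A·√(4πDt)), so D = M²/(4πt·(n_e·A·C_max)²).
n_e·A·C_max = 0.32 × 8.17 × 0.193 = 0.5046 kg/m.
D = 60.1²/(4π × 440 × 0.5046²) = 2.57 m²/day.

2.57 m²/day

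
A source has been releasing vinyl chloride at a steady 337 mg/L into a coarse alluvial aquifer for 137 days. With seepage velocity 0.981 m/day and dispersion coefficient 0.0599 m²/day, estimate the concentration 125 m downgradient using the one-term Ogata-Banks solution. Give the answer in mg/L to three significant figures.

For a continuous step input, C/C₀ ≈ ½·erfc((x−vt)/(2√(Dt))).
vt = 0.981 × 137 = 134.397 m and 2√(Dt) = 2√(0.0599 × 137) = 5.729 m.
Argument (x−vt)/(2√(Dt)) = (125 − 134.397)/5.729 = -1.640; ½·erfc(-1.640) = 0.9898.
C = 337 × 0.9898 = 334 mg/L.

334 mg/L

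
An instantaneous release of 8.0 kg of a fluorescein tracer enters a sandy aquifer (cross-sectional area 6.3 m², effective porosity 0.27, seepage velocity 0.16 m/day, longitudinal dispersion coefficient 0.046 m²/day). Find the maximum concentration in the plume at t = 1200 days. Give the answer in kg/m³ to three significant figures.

The peak of an instantaneous 1D plume sits at x = vt; there the Gaussian factor is 1 and C_max = M/(n_e·A·√(4πDt)), where n_e·A is the pore area the mass is dissolved in.
√(4πDt) = √(4π × 0.046 × 1200) = 26.34 m, so C_max = 8.0/(0.27 × 6.3 × 26.34) = 0.179 kg/m³.

0.179 kg/m³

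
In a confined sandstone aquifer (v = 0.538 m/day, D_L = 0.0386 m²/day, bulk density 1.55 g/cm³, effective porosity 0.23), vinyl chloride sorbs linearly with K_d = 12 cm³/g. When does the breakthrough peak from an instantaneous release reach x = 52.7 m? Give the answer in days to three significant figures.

Retardation factor R = 1 + ρ_b·K_d/n = 1 + 1.55 × 12/0.23 = 81.87.
Sorption retards both mechanisms: v_R = v/R = 0.006571 m/day, D_R = D/R = 0.0004715 m²/day.
Peak time from v_R²t² + 2D_R t − x² = 0: t = (√(D_R² + v_R²x²) − D_R)/v_R².
√(D_R² + v_R²x²) = √(0.0004715² + 0.006571² × 52.7²) = 0.3463; v_R² = 4.318e-05.
t = (0.3463 − 0.0004715)/4.318e-05 = 8010 days.

8010 days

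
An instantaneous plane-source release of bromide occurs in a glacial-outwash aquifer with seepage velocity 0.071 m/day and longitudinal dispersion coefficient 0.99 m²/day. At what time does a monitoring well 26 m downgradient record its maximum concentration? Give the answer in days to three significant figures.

For the 1D instantaneous-source solution, setting ∂C/∂t = 0 at fixed x gives v²t² + 2Dt − x² = 0, so t = (√(D² + v²x²) − D)/v².
√(D² + v²x²) = √(0.99² + 0.071² × 26²) = 2.095; v² = 0.005041.
t = (2.095 − 0.99)/0.005041 = 219 days (vs. the pure-advection estimate x/v = 366 d).

219 days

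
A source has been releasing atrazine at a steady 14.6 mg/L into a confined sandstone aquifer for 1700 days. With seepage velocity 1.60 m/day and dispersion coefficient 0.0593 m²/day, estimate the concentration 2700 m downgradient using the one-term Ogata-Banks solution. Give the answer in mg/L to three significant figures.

For a continuous step input, C/C₀ ≈ ½·erfc((x−vt)/(2√(Dt))).
vt = 1.60 × 1700 = 2720 m and 2√(Dt) = 2√(0.0593 × 1700) = 20.08 m.
Argument (x−vt)/(2√(Dt)) = (2700 − 2720)/20.08 = -0.9960; ½·erfc(-0.9960) = 0.9205.
C = 14.6 × 0.9205 = 13.4 mg/L.

13.4 mg/L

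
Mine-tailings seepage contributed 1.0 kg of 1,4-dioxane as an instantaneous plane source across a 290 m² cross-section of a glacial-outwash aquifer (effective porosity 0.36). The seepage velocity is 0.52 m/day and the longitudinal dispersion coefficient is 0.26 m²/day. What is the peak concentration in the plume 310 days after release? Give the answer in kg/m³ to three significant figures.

The peak of an instantaneous 1D plume sits at x = vt; there the Gaussian factor is 1 and C_max = M/(n_e·A·√(4πDt)), where n_e·A is the pore area the mass is dissolved in.
√(4πDt) = √(4π × 0.26 × 310) = 31.83 m, so C_max = 1.0/(0.36 × 290 × 31.83) = 0.000301 kg/m³.

0.000301 kg/m³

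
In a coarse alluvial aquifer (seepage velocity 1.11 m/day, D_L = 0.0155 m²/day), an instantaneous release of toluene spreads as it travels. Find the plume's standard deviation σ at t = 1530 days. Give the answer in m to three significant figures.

6.89 m

Dispersive spreading gives a Gaussian with σ² = 2Dt; advection only shifts the center.
σ = √(2 × 0.0155 × 1530) = 6.89 m.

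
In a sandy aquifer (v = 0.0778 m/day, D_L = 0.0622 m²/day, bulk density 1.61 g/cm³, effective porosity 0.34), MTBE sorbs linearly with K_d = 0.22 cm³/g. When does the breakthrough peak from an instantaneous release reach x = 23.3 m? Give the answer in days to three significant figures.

Retardation factor R = 1 + ρ_b·K_d/n = 1 + 1.61 × 0.22/0.34 = 2.042.
Sorption retards both mechanisms: v_R = v/R = 0.03810 m/day, D_R = D/R = 0.03046 m²/day.
Peak time from v_R²t² + 2D_R t − x² = 0: t = (√(D_R² + v_R²x²) − D_R)/v_R².
√(D_R² + v_R²x²) = √(0.03046² + 0.03810² × 23.3²) = 0.8883; v_R² = 0.001452.
t = (0.8883 − 0.03046)/0.001452 = 591 days.

591 days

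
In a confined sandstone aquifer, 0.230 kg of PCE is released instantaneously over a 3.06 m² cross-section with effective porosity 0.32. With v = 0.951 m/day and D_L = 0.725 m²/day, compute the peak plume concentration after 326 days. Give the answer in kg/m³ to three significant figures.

0.00431 kg/m³

The peak of an instantaneous 1D plume sits at x = vt; there the Gaussian factor is 1 and C_max = M/(n_e·A·√(4πDt)), where n_e·A is the pore area the mass is dissolved in.
√(4πDt) = √(4π × 0.725 × 326) = 54.50 m, so C_max = 0.230/(0.32 × 3.06 × 54.50) = 0.00431 kg/m³.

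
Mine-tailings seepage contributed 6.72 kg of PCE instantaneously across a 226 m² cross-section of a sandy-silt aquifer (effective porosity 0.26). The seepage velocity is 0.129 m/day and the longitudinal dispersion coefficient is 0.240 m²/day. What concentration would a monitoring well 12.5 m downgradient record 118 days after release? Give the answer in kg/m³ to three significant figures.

For an instantaneous plane source, C(x,t) = M/(n_e·A·√(4πDt)) · exp(−(x−vt)²/(4Dt)), with n_e·A the pore (flow) area.
Plume center vt = 0.129 × 118 = 15.222 m, so the well at 12.5 m is 2.722 m upgradient of the peak.
√(4πDt) = 18.86 m, giving peak height M/(n_e·A·√(4πDt)) = 6.72/(0.26 × 226 × 18.86) = 0.006064 kg/m³.
(x−vt)²/(4Dt) = (-2.722)²/(4 × 0.240 × 118) = 0.06541; exp(−0.06541) = 0.9367.
C = 0.006064 × 0.9367 = 0.00568 kg/m³.

0.00568 kg/m³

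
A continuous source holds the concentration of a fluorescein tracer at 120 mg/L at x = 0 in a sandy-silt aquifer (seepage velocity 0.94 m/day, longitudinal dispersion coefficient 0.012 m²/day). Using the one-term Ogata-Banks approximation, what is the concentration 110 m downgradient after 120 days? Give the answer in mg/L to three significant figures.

For a continuous step input, C/C₀ ≈ ½·erfc((x−vt)/(2√(Dt))).
vt = 0.94 × 120 = 112.8 m and 2√(Dt) = 2√(0.012 × 120) = 2.400 m.
Argument (x−vt)/(2√(Dt)) = (110 − 112.8)/2.400 = -1.167; ½·erfc(-1.167) = 0.9506.
C = 120 × 0.9506 = 114 mg/L.

114 mg/L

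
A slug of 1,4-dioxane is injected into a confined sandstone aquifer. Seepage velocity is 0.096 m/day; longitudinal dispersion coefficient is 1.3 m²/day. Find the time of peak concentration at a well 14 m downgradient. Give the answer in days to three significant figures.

61.8 days

For the 1D instantaneous-source solution, setting ∂C/∂t = 0 at fixed x gives v²t² + 2Dt − x² = 0, so t = (√(D² + v²x²) − D)/v².
√(D² + v²x²) = √(1.3² + 0.096² × 14²) = 1.870; v² = 0.009216.
t = (1.870 − 1.3)/0.009216 = 61.8 days (vs. the pure-advection estimate x/v = 146 d).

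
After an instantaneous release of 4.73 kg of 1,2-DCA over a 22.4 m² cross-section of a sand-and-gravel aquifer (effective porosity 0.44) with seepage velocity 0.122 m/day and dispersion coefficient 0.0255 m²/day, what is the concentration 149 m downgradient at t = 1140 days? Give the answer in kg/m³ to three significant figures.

For an instantaneous plane source, C(x,t) = M/(n_e·A·√(4πDt)) · exp(−(x−vt)²/(4Dt)), with n_e·A the pore (flow) area.
Plume center vt = 0.122 × 1140 = 139.08 m, so the well at 149 m is 9.92 m downgradient of the peak.
√(4πDt) = 19.11 m, giving peak height M/(n_e·A·√(4πDt)) = 4.73/(0.44 × 22.4 × 19.11) = 0.02511 kg/m³.
(x−vt)²/(4Dt) = (9.92)²/(4 × 0.0255 × 1140) = 0.8463; exp(−0.8463) = 0.4290.
C = 0.02511 × 0.4290 = 0.0108 kg/m³.

0.0108 kg/m³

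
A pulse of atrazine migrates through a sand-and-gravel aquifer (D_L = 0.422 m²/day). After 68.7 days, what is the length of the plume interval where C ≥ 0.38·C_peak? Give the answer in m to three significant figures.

The plume is Gaussian with σ = √(2Dt) = √(2 × 0.422 × 68.7) = 7.615 m.
C/C_peak = exp(−Δx²/(2σ²)) = 0.38 ⇒ Δx = σ·√(−2 ln 0.38) = 7.615 × 1.391 = 10.59 m.
Width = 2Δx = 21.2 m.

21.2 m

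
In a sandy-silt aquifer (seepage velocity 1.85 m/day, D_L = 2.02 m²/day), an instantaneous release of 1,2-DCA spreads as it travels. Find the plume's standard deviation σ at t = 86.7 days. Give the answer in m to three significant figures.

Dispersive spreading gives a Gaussian with σ² = 2Dt; advection only shifts the center.
σ = √(2 × 2.02 × 86.7) = 18.7 m.

18.7 m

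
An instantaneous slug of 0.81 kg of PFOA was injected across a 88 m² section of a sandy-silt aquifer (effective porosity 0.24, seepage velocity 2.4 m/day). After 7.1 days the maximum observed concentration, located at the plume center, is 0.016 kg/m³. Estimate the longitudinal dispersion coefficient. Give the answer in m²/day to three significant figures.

0.0644 m²/day

At the plume center C_max = M/(n_e·A·√(4πDt)), so D = M²/(4πt·(n_e·A·C_max)²).
n_e·A·C_max = 0.24 × 88 × 0.016 = 0.3379 kg/m.
D = 0.81²/(4π × 7.1 × 0.3379²) = 0.0644 m²/day.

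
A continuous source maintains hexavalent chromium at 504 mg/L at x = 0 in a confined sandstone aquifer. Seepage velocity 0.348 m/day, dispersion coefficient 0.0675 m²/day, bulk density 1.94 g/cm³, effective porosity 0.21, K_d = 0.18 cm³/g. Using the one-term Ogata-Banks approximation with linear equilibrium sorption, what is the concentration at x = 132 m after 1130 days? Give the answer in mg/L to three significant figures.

494 mg/L

Retardation factor R = 1 + ρ_b·K_d/n = 1 + 1.94 × 0.18/0.21 = 2.663.
Sorption retards both mechanisms: v_R = v/R = 0.1307 m/day, D_R = D/R = 0.02535 m²/day.
v_R·t = 0.1307 × 1130 = 147.691 m; 2√(D_R t) = 10.70 m; argument = (132 − 147.691)/10.70 = -1.466.
C = C₀ × ½·erfc(-1.466) = 504 × 0.9809 = 494 mg/L.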